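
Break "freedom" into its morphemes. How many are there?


Word: "freedom"
Morphemes: free + -dom
Each morpheme carries meaning
= 2 morphemes


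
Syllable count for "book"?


Word: "book"
Syllable breakdown: book
Counting: 1 part
= 1 syllable


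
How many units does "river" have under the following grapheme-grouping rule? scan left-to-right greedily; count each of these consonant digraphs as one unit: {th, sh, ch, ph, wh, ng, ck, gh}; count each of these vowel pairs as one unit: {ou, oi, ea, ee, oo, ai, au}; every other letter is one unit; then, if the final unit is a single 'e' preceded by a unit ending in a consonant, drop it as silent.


Word: "river" (5 letters)
Left-to-right scan:
  1. 'r' (letter)
  2. 'i' (letter)
  3. 'v' (letter)
  4. 'e' (letter)
  5. 'r' (letter)
Units from scan: 5
Sound units = 5 units


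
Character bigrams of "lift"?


Word: "lift" (length 4)
Number of bigrams = 4 - 2 + 1 = 3
  Position 0: "li"
  Position 1: "if"
  Position 2: "ft"
Bigrams = "li", "if", "ft"


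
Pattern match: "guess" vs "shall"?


Pattern of "guess": [0, 1, 2, 3, 3]
Pattern of "shall": [0, 1, 2, 3, 3]
Patterns match
Same pattern = Yes


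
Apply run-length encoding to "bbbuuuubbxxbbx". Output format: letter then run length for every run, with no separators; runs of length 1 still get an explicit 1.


String: "bbbuuuubbxxbbx"
Scanning for consecutive runs:
  'b' x 3
  'u' x 4
  'b' x 2
  'x' x 2
  'b' x 2
  'x' x 1
RLE = "b3u4b2x2b2x1"


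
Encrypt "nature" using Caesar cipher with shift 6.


Word: "nature"
Shift: 6
Each letter → (letter + shift) mod 26:
  'n' (13) + 6 = 19 → 't'
  'a' (0) + 6 = 6 → 'g'
  't' (19) + 6 = 25 → 'z'
  'u' (20) + 6 = 0 → 'a'
  'r' (17) + 6 = 23 → 'x'
  'e' (4) + 6 = 10 → 'k'
Result = "tgzaxk"


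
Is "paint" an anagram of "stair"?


Word 1: "stair" → sorted: airst
Word 2: "paint" → sorted: ainpt
Same letters? airst != ainpt
Anagram = No


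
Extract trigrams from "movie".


Word: "movie" (length 5)
Number of trigrams = 5 - 3 + 1 = 3
  Position 0: "mov"
  Position 1: "ovi"
  Position 2: "vie"
Trigrams = "mov", "ovi", "vie"


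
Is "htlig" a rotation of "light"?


Word: "light", Candidate: "htlig"
Method: check if candidate is substring of word+word
"lightlight" contains "htlig"? Yes
Is rotation = Yes


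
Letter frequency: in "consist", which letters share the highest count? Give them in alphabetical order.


Word: "consist"
Letter counts:
  'c': 1
  'i': 1
  'n': 1
  'o': 1
  's': 2
  't': 1
Maximum count = 2
Most frequent = 's' (2 times each)


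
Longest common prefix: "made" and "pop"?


Word 1: "made"
Word 2: "pop"
Comparing from start:
  Pos 0: 'm' != 'p' (stop)
LCP = "" (length 0)


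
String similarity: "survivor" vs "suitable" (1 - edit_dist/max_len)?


Word 1: "survivor" (length 8)
Word 2: "suitable" (length 8)
One optimal edit sequence:
  1. keep 's'
  2. keep 'u'
  3. substitute 'r' -> 'i'  (+1)
  4. substitute 'v' -> 't'  (+1)
  5. substitute 'i' -> 'a'  (+1)
  6. substitute 'v' -> 'b'  (+1)
  7. substitute 'o' -> 'l'  (+1)
  8. substitute 'r' -> 'e'  (+1)
Edit distance = 6
Max length = max(8, 8) = 8
Similarity = 1 - 6/8
= 0.2500


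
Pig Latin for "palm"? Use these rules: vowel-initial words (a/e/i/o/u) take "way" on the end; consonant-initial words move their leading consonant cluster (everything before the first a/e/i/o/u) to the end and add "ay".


Word: "palm"
Starts with consonant(s) → move to end, add 'ay'
Consonant cluster: "p"
Pig Latin = "almpay"


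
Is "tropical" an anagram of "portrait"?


Word 1: "portrait" → sorted: aioprrtt
Word 2: "tropical" → sorted: aciloprt
Same letters? aioprrtt != aciloprt
Anagram = No


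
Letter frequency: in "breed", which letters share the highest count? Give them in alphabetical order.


Word: "breed"
Letter counts:
  'b': 1
  'd': 1
  'e': 2
  'r': 1
Maximum count = 2
Most frequent = 'e' (2 times each)


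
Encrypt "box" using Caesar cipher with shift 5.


Word: "box"
Shift: 5
Each letter → (letter + shift) mod 26:
  'b' (1) + 5 = 6 → 'g'
  'o' (14) + 5 = 19 → 't'
  'x' (23) + 5 = 2 → 'c'
Result = "gtc"


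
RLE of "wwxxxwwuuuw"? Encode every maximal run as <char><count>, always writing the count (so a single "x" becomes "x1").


String: "wwxxxwwuuuw"
Scanning for consecutive runs:
  'w' x 2
  'x' x 3
  'w' x 2
  'u' x 3
  'w' x 1
RLE = "w2x3w2u3w1"


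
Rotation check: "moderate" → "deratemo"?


Word: "moderate", Candidate: "deratemo"
Method: check if candidate is substring of word+word
"moderatemoderate" contains "deratemo"? Yes
Is rotation = Yes


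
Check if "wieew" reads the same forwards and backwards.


Word: "wieew"
Reversed: "weeiw"
Forward == Backward? wieew != weeiw
Palindrome = No


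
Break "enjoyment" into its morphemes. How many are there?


Word: "enjoyment"
Morphemes: en- | joy | -ment
Each morpheme carries meaning
= 3 morphemes


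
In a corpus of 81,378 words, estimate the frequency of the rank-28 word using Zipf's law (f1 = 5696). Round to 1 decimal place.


Zipf's law: f(r) = f(1) / r
f(1) = 5696
f(28) = 5696 / 28
= 203.4 occurrences


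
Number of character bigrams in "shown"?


Word: "shown" (length 5)
Number of 2-grams = length - 2 + 1 = 5 - 2 + 1
= 4


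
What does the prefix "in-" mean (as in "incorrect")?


Prefix: in-
Example: incorrect = in- + correct
Meaning = not / into


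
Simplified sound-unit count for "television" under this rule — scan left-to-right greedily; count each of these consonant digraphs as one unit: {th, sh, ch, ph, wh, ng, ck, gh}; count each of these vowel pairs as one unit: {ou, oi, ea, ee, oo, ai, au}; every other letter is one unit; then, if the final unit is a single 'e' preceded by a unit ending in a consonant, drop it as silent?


Word: "television" (10 letters)
Left-to-right scan:
  1. 't' (letter)
  2. 'e' (letter)
  3. 'l' (letter)
  4. 'e' (letter)
  5. 'v' (letter)
  6. 'i' (letter)
  7. 's' (letter)
  8. 'i' (letter)
  9. 'o' (letter)
  10. 'n' (letter)
Units from scan: 10
Sound units = 10 units


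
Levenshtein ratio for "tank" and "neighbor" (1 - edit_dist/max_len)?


Word 1: "tank" (length 4)
Word 2: "neighbor" (length 8)
One optimal edit sequence:
  1. insert 'n'  (+1)
  2. insert 'e'  (+1)
  3. insert 'i'  (+1)
  4. insert 'g'  (+1)
  5. substitute 't' -> 'h'  (+1)
  6. substitute 'a' -> 'b'  (+1)
  7. substitute 'n' -> 'o'  (+1)
  8. substitute 'k' -> 'r'  (+1)
Edit distance = 8
Max length = max(4, 8) = 8
Similarity = 1 - 8/8
= 0.0000


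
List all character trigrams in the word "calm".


Word: "calm" (length 4)
Number of trigrams = 4 - 3 + 1 = 2
  Position 0: "cal"
  Position 1: "alm"
Trigrams = "cal", "alm"


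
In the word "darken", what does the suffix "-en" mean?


Suffix: -en
As in: darken -> dark + -en
Meaning = to make / become


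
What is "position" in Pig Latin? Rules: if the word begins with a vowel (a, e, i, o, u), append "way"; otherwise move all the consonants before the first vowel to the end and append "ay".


Word: "position"
Starts with consonant(s) → move to end, add 'ay'
Consonant cluster: "p"
Pig Latin = "ositionpay"


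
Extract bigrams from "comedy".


Word: "comedy" (length 6)
Number of bigrams = 6 - 2 + 1 = 5
  Position 0: "co"
  Position 1: "om"
  Position 2: "me"
  Position 3: "ed"
  Position 4: "dy"
Bigrams = "co", "om", "me", "ed", "dy"


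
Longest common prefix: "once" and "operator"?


Word 1: "once"
Word 2: "operator"
Comparing from start:
  Pos 0: 'o' == 'o'
  Pos 1: 'n' != 'p' (stop)
LCP = "o" (length 1)


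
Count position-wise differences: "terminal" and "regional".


Comparing character by character (same length = 8):
  Pos 0: 't' vs 'r' !=
  Pos 1: 'e' vs 'e' =
  Pos 2: 'r' vs 'g' !=
  Pos 3: 'm' vs 'i' !=
  Pos 4: 'i' vs 'o' !=
  Pos 5: 'n' vs 'n' =
  Pos 6: 'a' vs 'a' =
  Pos 7: 'l' vs 'l' =
Hamming distance = 4


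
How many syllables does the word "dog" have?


Word: "dog"
Syllable breakdown: dog
Counting: 1 part
= 1 syllable


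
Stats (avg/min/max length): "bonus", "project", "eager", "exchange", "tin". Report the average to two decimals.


Lengths: "bonus"=5, "project"=7, "eager"=5, "exchange"=8, "tin"=3
Sum = 28, Count = 5
Average = 28/5 = 5.60
= avg=5.60, min=3, max=8


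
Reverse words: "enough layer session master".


Original: "enough layer session master"
Words (1..n): enough | layer | session | master
Reversed (n..1): master | session | layer | enough
Result = "master session layer enough"


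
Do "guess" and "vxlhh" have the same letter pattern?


Pattern of "guess": [0, 1, 2, 3, 3]
Pattern of "vxlhh": [0, 1, 2, 3, 3]
Patterns match
Same pattern = Yes


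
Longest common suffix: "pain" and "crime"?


Word 1: "pain"
Word 2: "crime"
Comparing from end:
  Pos -1: 'n' != 'e' (stop)
LCS = "" (length 0)


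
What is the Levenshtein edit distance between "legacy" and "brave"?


Word 1: "legacy" (length 6)
Word 2: "brave" (length 5)
One optimal edit sequence (insert/delete/substitute each cost 1):
  1. delete 'l'  (+1)
  2. substitute 'e' -> 'b'  (+1)
  3. substitute 'g' -> 'r'  (+1)
  4. keep 'a'
  5. substitute 'c' -> 'v'  (+1)
  6. substitute 'y' -> 'e'  (+1)
Total edit operations: 5
Edit distance = 5


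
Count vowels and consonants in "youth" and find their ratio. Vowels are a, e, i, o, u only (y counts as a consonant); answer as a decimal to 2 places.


Word: "youth"
Vowels (a,e,i,o,u): 2
Consonants: 3
Ratio = 2/3
= 0.67


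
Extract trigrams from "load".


Word: "load" (length 4)
Number of trigrams = 4 - 3 + 1 = 2
  Position 0: "loa"
  Position 1: "oad"
Trigrams = "loa", "oad"


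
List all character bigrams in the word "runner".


Word: "runner" (length 6)
Number of bigrams = 6 - 2 + 1 = 5
  Position 0: "ru"
  Position 1: "un"
  Position 2: "nn"
  Position 3: "ne"
  Position 4: "er"
Bigrams = "ru", "un", "nn", "ne", "er"


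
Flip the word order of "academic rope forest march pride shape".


Original: "academic rope forest march pride shape"
Words (1..n): academic | rope | forest | march | pride | shape
Reversed (n..1): shape | pride | march | forest | rope | academic
Result = "shape pride march forest rope academic"


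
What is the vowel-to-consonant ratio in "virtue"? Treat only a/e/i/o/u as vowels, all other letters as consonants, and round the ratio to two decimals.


Word: "virtue"
Vowels (a,e,i,o,u): 3
Consonants: 3
Ratio = 3/3
= 1.00


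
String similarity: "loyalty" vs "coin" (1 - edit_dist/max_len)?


Word 1: "loyalty" (length 7)
Word 2: "coin" (length 4)
One optimal edit sequence:
  1. substitute 'l' -> 'c'  (+1)
  2. keep 'o'
  3. delete 'y'  (+1)
  4. delete 'a'  (+1)
  5. delete 'l'  (+1)
  6. substitute 't' -> 'i'  (+1)
  7. substitute 'y' -> 'n'  (+1)
Edit distance = 6
Max length = max(7, 4) = 7
Similarity = 1 - 6/7
= 0.1429


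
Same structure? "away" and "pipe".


Pattern of "away": [0, 1, 0, 2]
Pattern of "pipe": [0, 1, 0, 2]
Patterns match
Same pattern = Yes


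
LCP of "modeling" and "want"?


Word 1: "modeling"
Word 2: "want"
Comparing from start:
  Pos 0: 'm' != 'w' (stop)
LCP = "" (length 0)


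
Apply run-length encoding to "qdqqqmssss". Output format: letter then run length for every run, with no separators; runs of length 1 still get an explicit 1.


String: "qdqqqmssss"
Scanning for consecutive runs:
  'q' x 1
  'd' x 1
  'q' x 3
  'm' x 1
  's' x 4
RLE = "q1d1q3m1s4"


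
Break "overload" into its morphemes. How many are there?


Word: "overload"
Morphemes: over- / load
Each morpheme carries meaning
= 2 morphemes


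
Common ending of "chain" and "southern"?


Word 1: "chain"
Word 2: "southern"
Comparing from end:
  Pos -1: 'n' == 'n'
  Pos -2: 'i' != 'r' (stop)
LCS = "n" (length 1)


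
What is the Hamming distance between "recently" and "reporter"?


Comparing character by character (same length = 8):
  Pos 0: 'r' vs 'r' =
  Pos 1: 'e' vs 'e' =
  Pos 2: 'c' vs 'p' !=
  Pos 3: 'e' vs 'o' !=
  Pos 4: 'n' vs 'r' !=
  Pos 5: 't' vs 't' =
  Pos 6: 'l' vs 'e' !=
  Pos 7: 'y' vs 'r' !=
Hamming distance = 5


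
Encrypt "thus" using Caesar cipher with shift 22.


Word: "thus"
Shift: 22
Each letter → (letter + shift) mod 26:
  't' (19) + 22 = 15 → 'p'
  'h' (7) + 22 = 3 → 'd'
  'u' (20) + 22 = 16 → 'q'
  's' (18) + 22 = 14 → 'o'
Result = "pdqo"


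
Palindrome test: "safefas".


Word: "safefas"
Reversed: "safefas"
Forward == Backward? safefas == safefas
Palindrome = Yes


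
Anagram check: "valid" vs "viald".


Word 1: "valid" → sorted: adilv
Word 2: "viald" → sorted: adilv
Same letters? adilv == adilv
Anagram = Yes


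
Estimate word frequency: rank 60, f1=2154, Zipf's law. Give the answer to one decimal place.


Zipf's law: f(r) = f(1) / r
f(1) = 2154
f(60) = 2154 / 60
= 35.9 occurrences


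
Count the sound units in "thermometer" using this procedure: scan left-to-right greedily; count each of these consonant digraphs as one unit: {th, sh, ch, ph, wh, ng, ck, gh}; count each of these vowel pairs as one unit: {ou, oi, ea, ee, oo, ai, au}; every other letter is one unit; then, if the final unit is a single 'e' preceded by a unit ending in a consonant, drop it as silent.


Word: "thermometer" (11 letters)
Left-to-right scan:
  [1] 'th' (digraph)
  [2] 'e' (letter)
  [3] 'r' (letter)
  [4] 'm' (letter)
  [5] 'o' (letter)
  [6] 'm' (letter)
  [7] 'e' (letter)
  [8] 't' (letter)
  [9] 'e' (letter)
  [10] 'r' (letter)
Units from scan: 10
Sound units = 10 units


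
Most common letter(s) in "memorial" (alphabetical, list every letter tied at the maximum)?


Word: "memorial"
Letter counts:
  'a': 1
  'e': 1
  'i': 1
  'l': 1
  'm': 2
  'o': 1
  'r': 1
Maximum count = 2
Most frequent = 'm' (2 times each)


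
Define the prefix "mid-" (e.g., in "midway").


Prefix: mid-
Example: midway (mid- + way)
Meaning = middle


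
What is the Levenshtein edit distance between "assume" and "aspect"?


Word 1: "assume" (length 6)
Word 2: "aspect" (length 6)
One optimal edit sequence (insert/delete/substitute each cost 1):
  1. keep 'a'
  2. keep 's'
  3. substitute 's' -> 'p'  (+1)
  4. substitute 'u' -> 'e'  (+1)
  5. substitute 'm' -> 'c'  (+1)
  6. substitute 'e' -> 't'  (+1)
Total edit operations: 4
Edit distance = 4


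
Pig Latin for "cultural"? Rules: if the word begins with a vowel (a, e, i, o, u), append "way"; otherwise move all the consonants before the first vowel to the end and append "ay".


Word: "cultural"
Starts with consonant(s) → move to end, add 'ay'
Consonant cluster: "c"
Pig Latin = "ulturalcay"


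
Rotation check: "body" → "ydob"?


Word: "body", Candidate: "ydob"
Method: check if candidate is substring of word+word
"bodybody" contains "ydob"? No
Is rotation = No


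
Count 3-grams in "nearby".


Word: "nearby" (length 6)
Number of 3-grams = length - 3 + 1 = 6 - 3 + 1
= 4


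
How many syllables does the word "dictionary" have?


Word: "dictionary"
Syllable breakdown: dic · tion · ar · y
Counting: 4 parts
= 4 syllables


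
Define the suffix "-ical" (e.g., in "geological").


Suffix: -ical
Example: geological (geology + -ical, with a spelling change)
Meaning = relating to


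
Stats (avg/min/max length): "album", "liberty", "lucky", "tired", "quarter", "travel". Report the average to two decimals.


Lengths: "album"=5, "liberty"=7, "lucky"=5, "tired"=5, "quarter"=7, "travel"=6
Sum = 35, Count = 6
Average = 35/6 = 5.83
= avg=5.83, min=5, max=7


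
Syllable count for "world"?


Word: "world"
Syllable breakdown: world
Counting: 1 part
= 1 syllable


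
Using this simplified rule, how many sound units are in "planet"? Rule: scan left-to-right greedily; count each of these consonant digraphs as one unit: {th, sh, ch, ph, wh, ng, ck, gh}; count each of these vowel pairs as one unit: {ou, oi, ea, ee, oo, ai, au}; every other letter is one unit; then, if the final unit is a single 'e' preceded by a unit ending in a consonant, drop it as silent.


Word: "planet" (6 letters)
Left-to-right scan:
  (1) 'p' (letter)
  (2) 'l' (letter)
  (3) 'a' (letter)
  (4) 'n' (letter)
  (5) 'e' (letter)
  (6) 't' (letter)
Units from scan: 6
Sound units = 6 units


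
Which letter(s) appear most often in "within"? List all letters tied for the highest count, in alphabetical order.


Word: "within"
Letter counts:
  'h': 1
  'i': 2
  'n': 1
  't': 1
  'w': 1
Maximum count = 2
Most frequent = 'i' (2 times each)


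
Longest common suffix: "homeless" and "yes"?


Word 1: "homeless"
Word 2: "yes"
Comparing from end:
  Pos -1: 's' == 's'
  Pos -2: 's' != 'e' (stop)
LCS = "s" (length 1)


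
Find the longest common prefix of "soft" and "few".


Word 1: "soft"
Word 2: "few"
Comparing from start:
  Pos 0: 's' != 'f' (stop)
LCP = "" (length 0)


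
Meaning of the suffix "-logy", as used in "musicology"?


Suffix: -logy
Example: musicology = music + -logy, with a spelling change
Meaning = study of


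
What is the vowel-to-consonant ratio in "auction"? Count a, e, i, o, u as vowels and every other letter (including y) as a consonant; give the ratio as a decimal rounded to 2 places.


Word: "auction"
Vowels (a,e,i,o,u): 4
Consonants: 3
Ratio = 4/3
= 1.33


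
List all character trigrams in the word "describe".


Word: "describe" (length 8)
Number of trigrams = 8 - 3 + 1 = 6
  Position 0: "des"
  Position 1: "esc"
  Position 2: "scr"
  Position 3: "cri"
  Position 4: "rib"
  Position 5: "ibe"
Trigrams = "des", "esc", "scr", "cri", "rib", "ibe"


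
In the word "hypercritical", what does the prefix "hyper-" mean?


Prefix: hyper-
Example: hypercritical = hyper- + critical
Meaning = over / excessive


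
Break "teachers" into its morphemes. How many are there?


Word: "teachers"
Morphemes: teach | -er | -s
Each morpheme carries meaning
= 3 morphemes


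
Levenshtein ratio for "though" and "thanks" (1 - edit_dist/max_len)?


Word 1: "though" (length 6)
Word 2: "thanks" (length 6)
One optimal edit sequence:
  1. keep 't'
  2. keep 'h'
  3. substitute 'o' -> 'a'  (+1)
  4. substitute 'u' -> 'n'  (+1)
  5. substitute 'g' -> 'k'  (+1)
  6. substitute 'h' -> 's'  (+1)
Edit distance = 4
Max length = max(6, 6) = 6
Similarity = 1 - 4/6
= 0.3333


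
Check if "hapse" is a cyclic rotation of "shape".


Word: "shape", Candidate: "hapse"
Method: check if candidate is substring of word+word
"shapeshape" contains "hapse"? No
Is rotation = No


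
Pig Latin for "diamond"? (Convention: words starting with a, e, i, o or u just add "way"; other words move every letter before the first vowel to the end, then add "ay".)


Word: "diamond"
Starts with consonant(s) → move to end, add 'ay'
Consonant cluster: "d"
Pig Latin = "iamondday"


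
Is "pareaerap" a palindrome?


Word: "pareaerap"
Reversed: "pareaerap"
Forward == Backward? pareaerap == pareaerap
Palindrome = Yes


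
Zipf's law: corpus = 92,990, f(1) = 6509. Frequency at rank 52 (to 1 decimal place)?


Zipf's law: f(r) = f(1) / r
f(1) = 6509
f(52) = 6509 / 52
= 125.2 occurrences


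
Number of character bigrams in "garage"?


Word: "garage" (length 6)
Number of 2-grams = length - 2 + 1 = 6 - 2 + 1
= 5


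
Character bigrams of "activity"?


Word: "activity" (length 8)
Number of bigrams = 8 - 2 + 1 = 7
  Position 0: "ac"
  Position 1: "ct"
  Position 2: "ti"
  Position 3: "iv"
  Position 4: "vi"
  Position 5: "it"
  Position 6: "ty"
Bigrams = "ac", "ct", "ti", "iv", "vi", "it", "ty"


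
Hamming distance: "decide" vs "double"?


Comparing character by character (same length = 6):
  Pos 0: 'd' vs 'd' =
  Pos 1: 'e' vs 'o' !=
  Pos 2: 'c' vs 'u' !=
  Pos 3: 'i' vs 'b' !=
  Pos 4: 'd' vs 'l' !=
  Pos 5: 'e' vs 'e' =
Hamming distance = 4


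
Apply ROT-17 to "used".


Word: "used"
Shift: 17
Each letter → (letter + shift) mod 26:
  'u' (20) + 17 = 11 → 'l'
  's' (18) + 17 = 9 → 'j'
  'e' (4) + 17 = 21 → 'v'
  'd' (3) + 17 = 20 → 'u'
Result = "ljvu"


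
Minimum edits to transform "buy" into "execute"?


Word 1: "buy" (length 3)
Word 2: "execute" (length 7)
One optimal edit sequence (insert/delete/substitute each cost 1):
  1. insert 'e'  (+1)
  2. insert 'x'  (+1)
  3. insert 'e'  (+1)
  4. substitute 'b' -> 'c'  (+1)
  5. keep 'u'
  6. insert 't'  (+1)
  7. substitute 'y' -> 'e'  (+1)
Total edit operations: 6
Edit distance = 6


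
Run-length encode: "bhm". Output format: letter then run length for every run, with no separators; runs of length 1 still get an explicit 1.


String: "bhm"
Scanning for consecutive runs:
  'b' x 1
  'h' x 1
  'm' x 1
RLE = "b1h1m1"


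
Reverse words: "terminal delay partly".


Original: "terminal delay partly"
Words (1..n): terminal | delay | partly
Reversed (n..1): partly | delay | terminal
Result = "partly delay terminal"


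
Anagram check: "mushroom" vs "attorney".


Word 1: "mushroom" → sorted: hmmoorsu
Word 2: "attorney" → sorted: aenortty
Same letters? hmmoorsu != aenortty
Anagram = No


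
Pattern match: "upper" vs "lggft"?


Pattern of "upper": [0, 1, 1, 2, 3]
Pattern of "lggft": [0, 1, 1, 2, 3]
Patterns match
Same pattern = Yes


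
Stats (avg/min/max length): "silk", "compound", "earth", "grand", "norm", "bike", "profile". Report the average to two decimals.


Lengths: "silk"=4, "compound"=8, "earth"=5, "grand"=5, "norm"=4, "bike"=4, "profile"=7
Sum = 37, Count = 7
Average = 37/7 = 5.29
= avg=5.29, min=4, max=8


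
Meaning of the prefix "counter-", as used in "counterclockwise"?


Prefix: counter-
Example: counterclockwise (counter- + clockwise)
Meaning = against / opposite


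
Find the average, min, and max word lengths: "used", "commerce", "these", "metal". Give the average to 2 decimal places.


Lengths: "used"=4, "commerce"=8, "these"=5, "metal"=5
Sum = 22, Count = 4
Average = 22/4 = 5.50
= avg=5.50, min=4, max=8


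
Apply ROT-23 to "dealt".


Word: "dealt"
Shift: 23
Each letter → (letter + shift) mod 26:
  'd' (3) + 23 = 0 → 'a'
  'e' (4) + 23 = 1 → 'b'
  'a' (0) + 23 = 23 → 'x'
  'l' (11) + 23 = 8 → 'i'
  't' (19) + 23 = 16 → 'q'
Result = "abxiq"


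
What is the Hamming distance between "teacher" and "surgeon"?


Comparing character by character (same length = 7):
  Pos 0: 't' vs 's' !=
  Pos 1: 'e' vs 'u' !=
  Pos 2: 'a' vs 'r' !=
  Pos 3: 'c' vs 'g' !=
  Pos 4: 'h' vs 'e' !=
  Pos 5: 'e' vs 'o' !=
  Pos 6: 'r' vs 'n' !=
Hamming distance = 7


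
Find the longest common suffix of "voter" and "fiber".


Word 1: "voter"
Word 2: "fiber"
Comparing from end:
  Pos -1: 'r' == 'r'
  Pos -2: 'e' == 'e'
  Pos -3: 't' != 'b' (stop)
LCS = "er" (length 2)


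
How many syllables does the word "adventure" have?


Word: "adventure"
Syllable breakdown: ad | ven | ture
Counting: 3 parts
= 3 syllables


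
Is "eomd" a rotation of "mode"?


Word: "mode", Candidate: "eomd"
Method: check if candidate is substring of word+word
"modemode" contains "eomd"? No
Is rotation = No


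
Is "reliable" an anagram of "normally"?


Word 1: "normally" → sorted: allmnory
Word 2: "reliable" → sorted: abeeillr
Same letters? allmnory != abeeillr
Anagram = No


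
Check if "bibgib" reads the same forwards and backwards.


Word: "bibgib"
Reversed: "bigbib"
Forward == Backward? bibgib != bigbib
Palindrome = No


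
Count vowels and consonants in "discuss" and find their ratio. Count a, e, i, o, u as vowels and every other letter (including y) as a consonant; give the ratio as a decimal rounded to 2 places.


Word: "discuss"
Vowels (a,e,i,o,u): 2
Consonants: 5
Ratio = 2/5
= 0.40


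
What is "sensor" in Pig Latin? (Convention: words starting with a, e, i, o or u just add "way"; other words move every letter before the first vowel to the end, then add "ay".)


Word: "sensor"
Starts with consonant(s) → move to end, add 'ay'
Consonant cluster: "s"
Pig Latin = "ensorsay"


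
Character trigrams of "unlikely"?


Word: "unlikely" (length 8)
Number of trigrams = 8 - 3 + 1 = 6
  Position 0: "unl"
  Position 1: "nli"
  Position 2: "lik"
  Position 3: "ike"
  Position 4: "kel"
  Position 5: "ely"
Trigrams = "unl", "nli", "lik", "ike", "kel", "ely"


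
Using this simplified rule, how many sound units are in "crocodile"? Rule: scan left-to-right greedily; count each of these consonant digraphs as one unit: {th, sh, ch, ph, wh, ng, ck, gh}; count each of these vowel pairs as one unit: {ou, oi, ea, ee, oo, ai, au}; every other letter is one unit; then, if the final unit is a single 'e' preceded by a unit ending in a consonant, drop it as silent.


Word: "crocodile" (9 letters)
Left-to-right scan:
  [1] 'c' (letter)
  [2] 'r' (letter)
  [3] 'o' (letter)
  [4] 'c' (letter)
  [5] 'o' (letter)
  [6] 'd' (letter)
  [7] 'i' (letter)
  [8] 'l' (letter)
  [9] 'e' (letter)
Units from scan: 9
Final unit is 'e' after a consonant -> drop as silent (-1)
Sound units = 8 units


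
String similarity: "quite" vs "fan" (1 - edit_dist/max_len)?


Word 1: "quite" (length 5)
Word 2: "fan" (length 3)
One optimal edit sequence:
  1. delete 'q'  (+1)
  2. delete 'u'  (+1)
  3. substitute 'i' -> 'f'  (+1)
  4. substitute 't' -> 'a'  (+1)
  5. substitute 'e' -> 'n'  (+1)
Edit distance = 5
Max length = max(5, 3) = 5
Similarity = 1 - 5/5
= 0.0000


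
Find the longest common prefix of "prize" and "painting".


Word 1: "prize"
Word 2: "painting"
Comparing from start:
  Pos 0: 'p' == 'p'
  Pos 1: 'r' != 'a' (stop)
LCP = "p" (length 1)


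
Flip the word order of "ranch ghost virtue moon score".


Original: "ranch ghost virtue moon score"
Words (1..n): ranch | ghost | virtue | moon | score
Reversed (n..1): score | moon | virtue | ghost | ranch
Result = "score moon virtue ghost ranch"


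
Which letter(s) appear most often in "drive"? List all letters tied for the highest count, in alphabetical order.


Word: "drive"
Letter counts:
  'd': 1
  'e': 1
  'i': 1
  'r': 1
  'v': 1
Maximum count = 1
Most frequent = 'd', 'e', 'i', 'r', 'v' (1 time each)


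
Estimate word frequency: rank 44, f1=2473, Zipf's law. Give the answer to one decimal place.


Zipf's law: f(r) = f(1) / r
f(1) = 2473
f(44) = 2473 / 44
= 56.2 occurrences


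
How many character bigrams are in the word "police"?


Word: "police" (length 6)
Number of 2-grams = length - 2 + 1 = 6 - 2 + 1
= 5


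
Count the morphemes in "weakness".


Word: "weakness"
Morphemes: weak | -ness
Each morpheme carries meaning
= 2 morphemes


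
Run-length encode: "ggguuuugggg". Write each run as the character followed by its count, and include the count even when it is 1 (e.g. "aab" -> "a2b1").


String: "ggguuuugggg"
Scanning for consecutive runs:
  'g' x 3
  'u' x 4
  'g' x 4
RLE = "g3u4g4"


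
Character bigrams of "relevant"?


Word: "relevant" (length 8)
Number of bigrams = 8 - 2 + 1 = 7
  Position 0: "re"
  Position 1: "el"
  Position 2: "le"
  Position 3: "ev"
  Position 4: "va"
  Position 5: "an"
  Position 6: "nt"
Bigrams = "re", "el", "le", "ev", "va", "an", "nt"


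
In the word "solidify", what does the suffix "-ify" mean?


Suffix: -ify
Example: solidify = solid + -ify
Meaning = to make


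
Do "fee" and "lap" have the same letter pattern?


Pattern of "fee": [0, 1, 1]
Pattern of "lap": [0, 1, 2]
Patterns do not match
Same pattern = No


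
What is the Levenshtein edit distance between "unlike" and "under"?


Word 1: "unlike" (length 6)
Word 2: "under" (length 5)
One optimal edit sequence (insert/delete/substitute each cost 1):
  1. keep 'u'
  2. keep 'n'
  3. delete 'l'  (+1)
  4. substitute 'i' -> 'd'  (+1)
  5. substitute 'k' -> 'e'  (+1)
  6. substitute 'e' -> 'r'  (+1)
Total edit operations: 4
Edit distance = 4


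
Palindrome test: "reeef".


Word: "reeef"
Reversed: "feeer"
Forward == Backward? reeef != feeer
Palindrome = No


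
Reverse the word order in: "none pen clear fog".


Original: "none pen clear fog"
Words (1..n): none | pen | clear | fog
Reversed (n..1): fog | clear | pen | none
Result = "fog clear pen none"


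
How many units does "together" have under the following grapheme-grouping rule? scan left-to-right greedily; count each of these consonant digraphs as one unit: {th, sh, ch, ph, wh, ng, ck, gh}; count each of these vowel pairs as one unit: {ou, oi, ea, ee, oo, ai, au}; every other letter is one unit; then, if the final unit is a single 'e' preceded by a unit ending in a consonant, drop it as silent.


Word: "together" (8 letters)
Left-to-right scan:
  1. 't' (letter)
  2. 'o' (letter)
  3. 'g' (letter)
  4. 'e' (letter)
  5. 'th' (digraph)
  6. 'e' (letter)
  7. 'r' (letter)
Units from scan: 7
Sound units = 7 units


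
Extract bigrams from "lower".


Word: "lower" (length 5)
Number of bigrams = 5 - 2 + 1 = 4
  Position 0: "lo"
  Position 1: "ow"
  Position 2: "we"
  Position 3: "er"
Bigrams = "lo", "ow", "we", "er"


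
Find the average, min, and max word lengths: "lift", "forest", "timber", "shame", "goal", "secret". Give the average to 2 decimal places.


Lengths: "lift"=4, "forest"=6, "timber"=6, "shame"=5, "goal"=4, "secret"=6
Sum = 31, Count = 6
Average = 31/6 = 5.17
= avg=5.17, min=4, max=6


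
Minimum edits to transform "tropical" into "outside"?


Word 1: "tropical" (length 8)
Word 2: "outside" (length 7)
One optimal edit sequence (insert/delete/substitute each cost 1):
  1. substitute 't' -> 'o'  (+1)
  2. substitute 'r' -> 'u'  (+1)
  3. substitute 'o' -> 't'  (+1)
  4. substitute 'p' -> 's'  (+1)
  5. keep 'i'
  6. delete 'c'  (+1)
  7. substitute 'a' -> 'd'  (+1)
  8. substitute 'l' -> 'e'  (+1)
Total edit operations: 7
Edit distance = 7


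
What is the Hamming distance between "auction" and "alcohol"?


Comparing character by character (same length = 7):
  Pos 0: 'a' vs 'a' =
  Pos 1: 'u' vs 'l' !=
  Pos 2: 'c' vs 'c' =
  Pos 3: 't' vs 'o' !=
  Pos 4: 'i' vs 'h' !=
  Pos 5: 'o' vs 'o' =
  Pos 6: 'n' vs 'l' !=
Hamming distance = 4


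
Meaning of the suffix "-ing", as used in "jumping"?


Suffix: -ing
Example: jumping = jump + -ing
Meaning = present participle


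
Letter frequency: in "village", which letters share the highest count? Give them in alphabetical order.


Word: "village"
Letter counts:
  'a': 1
  'e': 1
  'g': 1
  'i': 1
  'l': 2
  'v': 1
Maximum count = 2
Most frequent = 'l' (2 times each)


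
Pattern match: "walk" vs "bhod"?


Pattern of "walk": [0, 1, 2, 3]
Pattern of "bhod": [0, 1, 2, 3]
Patterns match
Same pattern = Yes


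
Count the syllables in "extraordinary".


Word: "extraordinary"
Syllable breakdown: ex / traor / di / nar / y
Counting: 5 parts
= 5 syllables


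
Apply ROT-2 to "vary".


Word: "vary"
Shift: 2
Each letter → (letter + shift) mod 26:
  'v' (21) + 2 = 23 → 'x'
  'a' (0) + 2 = 2 → 'c'
  'r' (17) + 2 = 19 → 't'
  'y' (24) + 2 = 0 → 'a'
Result = "xcta"


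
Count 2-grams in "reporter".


Word: "reporter" (length 8)
Number of 2-grams = length - 2 + 1 = 8 - 2 + 1
= 7


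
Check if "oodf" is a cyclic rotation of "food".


Word: "food", Candidate: "oodf"
Method: check if candidate is substring of word+word
"foodfood" contains "oodf"? Yes
Is rotation = Yes


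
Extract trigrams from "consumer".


Word: "consumer" (length 8)
Number of trigrams = 8 - 3 + 1 = 6
  Position 0: "con"
  Position 1: "ons"
  Position 2: "nsu"
  Position 3: "sum"
  Position 4: "ume"
  Position 5: "mer"
Trigrams = "con", "ons", "nsu", "sum", "ume", "mer"


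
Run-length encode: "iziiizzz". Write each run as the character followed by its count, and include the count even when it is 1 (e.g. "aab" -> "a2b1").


String: "iziiizzz"
Scanning for consecutive runs:
  'i' x 1
  'z' x 1
  'i' x 3
  'z' x 3
RLE = "i1z1i3z3"


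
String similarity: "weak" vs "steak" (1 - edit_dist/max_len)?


Word 1: "weak" (length 4)
Word 2: "steak" (length 5)
One optimal edit sequence:
  1. insert 's'  (+1)
  2. substitute 'w' -> 't'  (+1)
  3. keep 'e'
  4. keep 'a'
  5. keep 'k'
Edit distance = 2
Max length = max(4, 5) = 5
Similarity = 1 - 2/5
= 0.6000


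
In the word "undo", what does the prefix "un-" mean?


Prefix: un-
Example: undo = un- + do
Meaning = not / reverse


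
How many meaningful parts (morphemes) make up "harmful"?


Word: "harmful"
Morphemes: harm | -ful
Each morpheme carries meaning
= 2 morphemes


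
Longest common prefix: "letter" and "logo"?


Word 1: "letter"
Word 2: "logo"
Comparing from start:
  Pos 0: 'l' == 'l'
  Pos 1: 'e' != 'o' (stop)
LCP = "l" (length 1)


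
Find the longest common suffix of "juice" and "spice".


Word 1: "juice"
Word 2: "spice"
Comparing from end:
  Pos -1: 'e' == 'e'
  Pos -2: 'c' == 'c'
  Pos -3: 'i' == 'i'
  Pos -4: 'u' != 'p' (stop)
LCS = "ice" (length 3)


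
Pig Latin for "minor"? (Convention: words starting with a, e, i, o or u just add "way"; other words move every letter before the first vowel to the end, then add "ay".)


Word: "minor"
Starts with consonant(s) → move to end, add 'ay'
Consonant cluster: "m"
Pig Latin = "inormay"


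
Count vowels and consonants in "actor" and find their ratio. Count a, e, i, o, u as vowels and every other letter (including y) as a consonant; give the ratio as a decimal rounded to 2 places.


Word: "actor"
Vowels (a,e,i,o,u): 2
Consonants: 3
Ratio = 2/3
= 0.67


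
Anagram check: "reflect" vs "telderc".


Word 1: "reflect" → sorted: ceeflrt
Word 2: "telderc" → sorted: cdeelrt
Same letters? ceeflrt != cdeelrt
Anagram = No


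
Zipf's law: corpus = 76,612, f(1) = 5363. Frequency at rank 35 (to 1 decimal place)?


Zipf's law: f(r) = f(1) / r
f(1) = 5363
f(35) = 5363 / 35
= 153.2 occurrences


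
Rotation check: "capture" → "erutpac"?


Word: "capture", Candidate: "erutpac"
Method: check if candidate is substring of word+word
"capturecapture" contains "erutpac"? No
Is rotation = No


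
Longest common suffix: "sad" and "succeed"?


Word 1: "sad"
Word 2: "succeed"
Comparing from end:
  Pos -1: 'd' == 'd'
  Pos -2: 'a' != 'e' (stop)
LCS = "d" (length 1)


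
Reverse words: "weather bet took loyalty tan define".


Original: "weather bet took loyalty tan define"
Words (1..n): weather | bet | took | loyalty | tan | define
Reversed (n..1): define | tan | loyalty | took | bet | weather
Result = "define tan loyalty took bet weather"


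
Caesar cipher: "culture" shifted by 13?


Word: "culture"
Shift: 13
Each letter → (letter + shift) mod 26:
  'c' (2) + 13 = 15 → 'p'
  'u' (20) + 13 = 7 → 'h'
  'l' (11) + 13 = 24 → 'y'
  't' (19) + 13 = 6 → 'g'
  'u' (20) + 13 = 7 → 'h'
  'r' (17) + 13 = 4 → 'e'
  'e' (4) + 13 = 17 → 'r'
Result = "phygher"


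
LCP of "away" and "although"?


Word 1: "away"
Word 2: "although"
Comparing from start:
  Pos 0: 'a' == 'a'
  Pos 1: 'w' != 'l' (stop)
LCP = "a" (length 1)


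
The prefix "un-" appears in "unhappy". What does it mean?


Prefix: un-
As in: unhappy -> un- + happy
Meaning = not / reverse


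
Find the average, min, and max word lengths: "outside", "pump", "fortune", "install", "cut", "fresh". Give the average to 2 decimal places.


Lengths: "outside"=7, "pump"=4, "fortune"=7, "install"=7, "cut"=3, "fresh"=5
Sum = 33, Count = 6
Average = 33/6 = 5.50
= avg=5.50, min=3, max=7


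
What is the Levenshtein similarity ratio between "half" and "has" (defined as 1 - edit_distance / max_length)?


Word 1: "half" (length 4)
Word 2: "has" (length 3)
One optimal edit sequence:
  1. keep 'h'
  2. keep 'a'
  3. delete 'l'  (+1)
  4. substitute 'f' -> 's'  (+1)
Edit distance = 2
Max length = max(4, 3) = 4
Similarity = 1 - 2/4
= 0.5000


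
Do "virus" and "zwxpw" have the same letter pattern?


Pattern of "virus": [0, 1, 2, 3, 4]
Pattern of "zwxpw": [0, 1, 2, 3, 1]
Patterns do not match
Same pattern = No


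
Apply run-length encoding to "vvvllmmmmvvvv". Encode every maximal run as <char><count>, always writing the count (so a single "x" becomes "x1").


String: "vvvllmmmmvvvv"
Scanning for consecutive runs:
  'v' x 3
  'l' x 2
  'm' x 4
  'v' x 4
RLE = "v3l2m4v4"


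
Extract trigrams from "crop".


Word: "crop" (length 4)
Number of trigrams = 4 - 3 + 1 = 2
  Position 0: "cro"
  Position 1: "rop"
Trigrams = "cro", "rop"


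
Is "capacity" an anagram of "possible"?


Word 1: "possible" → sorted: beilopss
Word 2: "capacity" → sorted: aaccipty
Same letters? beilopss != aaccipty
Anagram = No


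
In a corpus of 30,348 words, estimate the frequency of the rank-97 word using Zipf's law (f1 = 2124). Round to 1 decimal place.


Zipf's law: f(r) = f(1) / r
f(1) = 2124
f(97) = 2124 / 97
= 21.9 occurrences


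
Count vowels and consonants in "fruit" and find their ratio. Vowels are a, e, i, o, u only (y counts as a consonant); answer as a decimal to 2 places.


Word: "fruit"
Vowels (a,e,i,o,u): 2
Consonants: 3
Ratio = 2/3
= 0.67


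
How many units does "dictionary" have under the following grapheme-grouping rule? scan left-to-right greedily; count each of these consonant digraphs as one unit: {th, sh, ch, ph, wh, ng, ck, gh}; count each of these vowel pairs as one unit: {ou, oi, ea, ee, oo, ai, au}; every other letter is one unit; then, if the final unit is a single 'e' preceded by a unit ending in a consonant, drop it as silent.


Word: "dictionary" (10 letters)
Left-to-right scan:
  [1] 'd' (letter)
  [2] 'i' (letter)
  [3] 'c' (letter)
  [4] 't' (letter)
  [5] 'i' (letter)
  [6] 'o' (letter)
  [7] 'n' (letter)
  [8] 'a' (letter)
  [9] 'r' (letter)
  [10] 'y' (letter)
Units from scan: 10
Sound units = 10 units


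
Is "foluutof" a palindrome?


Word: "foluutof"
Reversed: "fotuulof"
Forward == Backward? foluutof != fotuulof
Palindrome = No


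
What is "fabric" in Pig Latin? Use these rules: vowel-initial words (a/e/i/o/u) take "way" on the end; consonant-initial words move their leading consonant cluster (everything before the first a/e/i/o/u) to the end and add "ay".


Word: "fabric"
Starts with consonant(s) → move to end, add 'ay'
Consonant cluster: "f"
Pig Latin = "abricfay"


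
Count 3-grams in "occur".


Word: "occur" (length 5)
Number of 3-grams = length - 3 + 1 = 5 - 3 + 1
= 3


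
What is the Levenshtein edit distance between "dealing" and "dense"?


Word 1: "dealing" (length 7)
Word 2: "dense" (length 5)
One optimal edit sequence (insert/delete/substitute each cost 1):
  1. keep 'd'
  2. keep 'e'
  3. delete 'a'  (+1)
  4. delete 'l'  (+1)
  5. substitute 'i' -> 'n'  (+1)
  6. substitute 'n' -> 's'  (+1)
  7. substitute 'g' -> 'e'  (+1)
Total edit operations: 5
Edit distance = 5


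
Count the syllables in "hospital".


Word: "hospital"
Syllable breakdown: hos | pi | tal
Counting: 3 parts
= 3 syllables


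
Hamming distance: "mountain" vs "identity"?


Comparing character by character (same length = 8):
  Pos 0: 'm' vs 'i' !=
  Pos 1: 'o' vs 'd' !=
  Pos 2: 'u' vs 'e' !=
  Pos 3: 'n' vs 'n' =
  Pos 4: 't' vs 't' =
  Pos 5: 'a' vs 'i' !=
  Pos 6: 'i' vs 't' !=
  Pos 7: 'n' vs 'y' !=
Hamming distance = 6


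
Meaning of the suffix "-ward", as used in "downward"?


Suffix: -ward
As in: downward -> down + -ward
Meaning = in the direction of


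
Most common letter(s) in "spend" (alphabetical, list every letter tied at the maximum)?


Word: "spend"
Letter counts:
  'd': 1
  'e': 1
  'n': 1
  'p': 1
  's': 1
Maximum count = 1
Most frequent = 'd', 'e', 'n', 'p', 's' (1 time each)


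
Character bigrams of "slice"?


Word: "slice" (length 5)
Number of bigrams = 5 - 2 + 1 = 4
  Position 0: "sl"
  Position 1: "li"
  Position 2: "ic"
  Position 3: "ce"
Bigrams = "sl", "li", "ic", "ce"


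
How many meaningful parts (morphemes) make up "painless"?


Word: "painless"
Morphemes: pain | -less
Each morpheme carries meaning
= 2 morphemes
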